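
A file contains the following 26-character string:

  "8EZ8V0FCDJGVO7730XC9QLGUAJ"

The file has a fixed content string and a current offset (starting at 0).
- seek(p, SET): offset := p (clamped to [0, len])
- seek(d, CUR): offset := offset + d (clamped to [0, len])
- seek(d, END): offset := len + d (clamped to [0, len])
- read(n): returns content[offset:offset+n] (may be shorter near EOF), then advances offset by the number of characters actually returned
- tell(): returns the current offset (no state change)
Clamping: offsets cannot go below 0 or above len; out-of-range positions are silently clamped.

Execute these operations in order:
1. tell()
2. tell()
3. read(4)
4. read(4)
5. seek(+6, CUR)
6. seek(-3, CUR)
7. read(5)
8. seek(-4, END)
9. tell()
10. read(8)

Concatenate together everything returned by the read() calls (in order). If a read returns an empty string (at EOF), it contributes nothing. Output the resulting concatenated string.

After 1 (tell()): offset=0
After 2 (tell()): offset=0
After 3 (read(4)): returned '8EZ8', offset=4
After 4 (read(4)): returned 'V0FC', offset=8
After 5 (seek(+6, CUR)): offset=14
After 6 (seek(-3, CUR)): offset=11
After 7 (read(5)): returned 'VO773', offset=16
After 8 (seek(-4, END)): offset=22
After 9 (tell()): offset=22
After 10 (read(8)): returned 'GUAJ', offset=26

Answer: 8EZ8V0FCVO773GUAJ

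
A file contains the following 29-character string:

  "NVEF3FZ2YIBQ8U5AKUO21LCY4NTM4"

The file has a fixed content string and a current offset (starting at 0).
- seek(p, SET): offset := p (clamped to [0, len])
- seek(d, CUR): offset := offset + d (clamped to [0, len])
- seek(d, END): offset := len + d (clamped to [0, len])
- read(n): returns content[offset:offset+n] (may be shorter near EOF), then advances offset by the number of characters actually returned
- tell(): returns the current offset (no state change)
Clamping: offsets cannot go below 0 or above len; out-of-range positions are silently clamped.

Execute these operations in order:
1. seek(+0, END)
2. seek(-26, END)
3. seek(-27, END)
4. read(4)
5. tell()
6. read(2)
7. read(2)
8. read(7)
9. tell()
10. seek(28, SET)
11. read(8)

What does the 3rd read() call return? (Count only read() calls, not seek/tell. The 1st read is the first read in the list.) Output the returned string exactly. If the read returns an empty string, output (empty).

After 1 (seek(+0, END)): offset=29
After 2 (seek(-26, END)): offset=3
After 3 (seek(-27, END)): offset=2
After 4 (read(4)): returned 'EF3F', offset=6
After 5 (tell()): offset=6
After 6 (read(2)): returned 'Z2', offset=8
After 7 (read(2)): returned 'YI', offset=10
After 8 (read(7)): returned 'BQ8U5AK', offset=17
After 9 (tell()): offset=17
After 10 (seek(28, SET)): offset=28
After 11 (read(8)): returned '4', offset=29

Answer: YI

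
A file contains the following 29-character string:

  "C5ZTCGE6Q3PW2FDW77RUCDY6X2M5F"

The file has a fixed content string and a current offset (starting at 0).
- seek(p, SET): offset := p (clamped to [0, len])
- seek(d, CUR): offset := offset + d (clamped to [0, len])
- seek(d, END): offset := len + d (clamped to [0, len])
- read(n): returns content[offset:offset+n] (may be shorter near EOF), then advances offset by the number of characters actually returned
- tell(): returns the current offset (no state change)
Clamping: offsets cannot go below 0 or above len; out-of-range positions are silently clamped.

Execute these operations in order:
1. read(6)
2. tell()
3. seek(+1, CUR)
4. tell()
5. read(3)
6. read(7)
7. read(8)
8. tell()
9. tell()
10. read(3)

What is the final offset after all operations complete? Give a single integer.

After 1 (read(6)): returned 'C5ZTCG', offset=6
After 2 (tell()): offset=6
After 3 (seek(+1, CUR)): offset=7
After 4 (tell()): offset=7
After 5 (read(3)): returned '6Q3', offset=10
After 6 (read(7)): returned 'PW2FDW7', offset=17
After 7 (read(8)): returned '7RUCDY6X', offset=25
After 8 (tell()): offset=25
After 9 (tell()): offset=25
After 10 (read(3)): returned '2M5', offset=28

Answer: 28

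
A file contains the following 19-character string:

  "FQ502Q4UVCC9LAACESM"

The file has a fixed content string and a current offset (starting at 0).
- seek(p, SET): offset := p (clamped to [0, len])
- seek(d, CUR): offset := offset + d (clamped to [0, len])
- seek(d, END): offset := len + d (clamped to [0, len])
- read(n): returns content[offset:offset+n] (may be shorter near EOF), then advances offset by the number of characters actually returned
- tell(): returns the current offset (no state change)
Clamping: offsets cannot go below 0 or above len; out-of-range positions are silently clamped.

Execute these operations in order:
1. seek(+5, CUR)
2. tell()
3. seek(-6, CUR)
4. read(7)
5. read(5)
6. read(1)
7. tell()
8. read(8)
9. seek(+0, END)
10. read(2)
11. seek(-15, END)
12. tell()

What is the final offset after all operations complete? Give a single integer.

Answer: 4

Derivation:
After 1 (seek(+5, CUR)): offset=5
After 2 (tell()): offset=5
After 3 (seek(-6, CUR)): offset=0
After 4 (read(7)): returned 'FQ502Q4', offset=7
After 5 (read(5)): returned 'UVCC9', offset=12
After 6 (read(1)): returned 'L', offset=13
After 7 (tell()): offset=13
After 8 (read(8)): returned 'AACESM', offset=19
After 9 (seek(+0, END)): offset=19
After 10 (read(2)): returned '', offset=19
After 11 (seek(-15, END)): offset=4
After 12 (tell()): offset=4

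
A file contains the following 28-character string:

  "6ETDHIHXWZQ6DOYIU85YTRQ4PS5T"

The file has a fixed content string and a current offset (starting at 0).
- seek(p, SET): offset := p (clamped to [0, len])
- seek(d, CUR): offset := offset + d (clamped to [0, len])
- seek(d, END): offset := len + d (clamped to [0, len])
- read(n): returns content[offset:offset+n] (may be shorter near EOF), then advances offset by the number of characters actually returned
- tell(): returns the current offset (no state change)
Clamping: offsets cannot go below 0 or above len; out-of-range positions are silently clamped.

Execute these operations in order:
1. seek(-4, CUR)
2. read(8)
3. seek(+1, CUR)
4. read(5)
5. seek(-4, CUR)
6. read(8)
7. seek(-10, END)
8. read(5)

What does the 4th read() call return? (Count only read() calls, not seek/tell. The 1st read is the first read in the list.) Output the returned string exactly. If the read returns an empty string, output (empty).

After 1 (seek(-4, CUR)): offset=0
After 2 (read(8)): returned '6ETDHIHX', offset=8
After 3 (seek(+1, CUR)): offset=9
After 4 (read(5)): returned 'ZQ6DO', offset=14
After 5 (seek(-4, CUR)): offset=10
After 6 (read(8)): returned 'Q6DOYIU8', offset=18
After 7 (seek(-10, END)): offset=18
After 8 (read(5)): returned '5YTRQ', offset=23

Answer: 5YTRQ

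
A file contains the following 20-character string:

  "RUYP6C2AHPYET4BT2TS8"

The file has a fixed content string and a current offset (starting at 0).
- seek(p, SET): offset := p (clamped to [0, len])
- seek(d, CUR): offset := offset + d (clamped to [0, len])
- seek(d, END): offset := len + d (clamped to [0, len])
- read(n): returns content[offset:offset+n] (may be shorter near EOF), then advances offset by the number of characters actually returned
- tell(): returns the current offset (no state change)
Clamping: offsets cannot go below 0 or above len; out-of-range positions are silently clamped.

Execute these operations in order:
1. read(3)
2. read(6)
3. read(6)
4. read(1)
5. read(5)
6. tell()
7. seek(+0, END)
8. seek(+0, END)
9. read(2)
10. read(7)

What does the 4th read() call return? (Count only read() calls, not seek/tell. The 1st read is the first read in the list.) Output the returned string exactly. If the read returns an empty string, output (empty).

Answer: T

Derivation:
After 1 (read(3)): returned 'RUY', offset=3
After 2 (read(6)): returned 'P6C2AH', offset=9
After 3 (read(6)): returned 'PYET4B', offset=15
After 4 (read(1)): returned 'T', offset=16
After 5 (read(5)): returned '2TS8', offset=20
After 6 (tell()): offset=20
After 7 (seek(+0, END)): offset=20
After 8 (seek(+0, END)): offset=20
After 9 (read(2)): returned '', offset=20
After 10 (read(7)): returned '', offset=20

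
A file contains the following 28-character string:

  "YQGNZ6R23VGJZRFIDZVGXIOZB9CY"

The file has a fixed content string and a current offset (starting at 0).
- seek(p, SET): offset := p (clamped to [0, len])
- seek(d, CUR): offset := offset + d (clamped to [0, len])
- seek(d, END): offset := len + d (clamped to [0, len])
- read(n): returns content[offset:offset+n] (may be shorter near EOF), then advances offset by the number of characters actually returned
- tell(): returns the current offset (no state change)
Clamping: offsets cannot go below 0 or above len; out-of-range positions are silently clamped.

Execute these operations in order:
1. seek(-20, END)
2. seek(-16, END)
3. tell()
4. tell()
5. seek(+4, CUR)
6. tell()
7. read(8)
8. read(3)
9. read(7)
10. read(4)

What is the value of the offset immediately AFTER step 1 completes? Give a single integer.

Answer: 8

Derivation:
After 1 (seek(-20, END)): offset=8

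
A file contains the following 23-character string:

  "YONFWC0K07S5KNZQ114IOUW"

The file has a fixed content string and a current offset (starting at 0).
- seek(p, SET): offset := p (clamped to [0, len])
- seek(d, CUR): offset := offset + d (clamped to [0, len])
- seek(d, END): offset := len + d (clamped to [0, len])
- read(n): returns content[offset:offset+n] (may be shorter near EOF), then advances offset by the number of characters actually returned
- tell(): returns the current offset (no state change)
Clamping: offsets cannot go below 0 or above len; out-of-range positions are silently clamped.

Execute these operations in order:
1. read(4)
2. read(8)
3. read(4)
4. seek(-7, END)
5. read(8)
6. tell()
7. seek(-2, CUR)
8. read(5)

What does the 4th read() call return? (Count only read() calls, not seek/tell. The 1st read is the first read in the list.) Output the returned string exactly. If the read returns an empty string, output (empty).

After 1 (read(4)): returned 'YONF', offset=4
After 2 (read(8)): returned 'WC0K07S5', offset=12
After 3 (read(4)): returned 'KNZQ', offset=16
After 4 (seek(-7, END)): offset=16
After 5 (read(8)): returned '114IOUW', offset=23
After 6 (tell()): offset=23
After 7 (seek(-2, CUR)): offset=21
After 8 (read(5)): returned 'UW', offset=23

Answer: 114IOUW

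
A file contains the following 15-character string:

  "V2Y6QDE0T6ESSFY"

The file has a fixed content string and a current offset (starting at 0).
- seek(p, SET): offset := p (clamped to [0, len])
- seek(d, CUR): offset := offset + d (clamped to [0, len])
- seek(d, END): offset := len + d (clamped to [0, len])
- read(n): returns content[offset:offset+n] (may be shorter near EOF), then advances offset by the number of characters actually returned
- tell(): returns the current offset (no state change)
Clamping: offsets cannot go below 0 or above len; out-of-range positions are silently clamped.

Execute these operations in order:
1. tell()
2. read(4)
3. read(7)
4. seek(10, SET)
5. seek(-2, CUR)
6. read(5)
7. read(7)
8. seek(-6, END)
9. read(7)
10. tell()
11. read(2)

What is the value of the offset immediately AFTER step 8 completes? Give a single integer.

Answer: 9

Derivation:
After 1 (tell()): offset=0
After 2 (read(4)): returned 'V2Y6', offset=4
After 3 (read(7)): returned 'QDE0T6E', offset=11
After 4 (seek(10, SET)): offset=10
After 5 (seek(-2, CUR)): offset=8
After 6 (read(5)): returned 'T6ESS', offset=13
After 7 (read(7)): returned 'FY', offset=15
After 8 (seek(-6, END)): offset=9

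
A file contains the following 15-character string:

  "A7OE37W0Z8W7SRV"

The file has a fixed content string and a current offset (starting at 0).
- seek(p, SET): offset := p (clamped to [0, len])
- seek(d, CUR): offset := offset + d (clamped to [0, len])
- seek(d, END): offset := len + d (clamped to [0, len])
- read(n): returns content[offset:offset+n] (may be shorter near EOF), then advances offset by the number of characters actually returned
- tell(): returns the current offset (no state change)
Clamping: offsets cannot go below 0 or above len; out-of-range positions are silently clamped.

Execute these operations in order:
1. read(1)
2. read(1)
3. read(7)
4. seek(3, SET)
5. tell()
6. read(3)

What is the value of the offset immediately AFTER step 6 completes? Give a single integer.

Answer: 6

Derivation:
After 1 (read(1)): returned 'A', offset=1
After 2 (read(1)): returned '7', offset=2
After 3 (read(7)): returned 'OE37W0Z', offset=9
After 4 (seek(3, SET)): offset=3
After 5 (tell()): offset=3
After 6 (read(3)): returned 'E37', offset=6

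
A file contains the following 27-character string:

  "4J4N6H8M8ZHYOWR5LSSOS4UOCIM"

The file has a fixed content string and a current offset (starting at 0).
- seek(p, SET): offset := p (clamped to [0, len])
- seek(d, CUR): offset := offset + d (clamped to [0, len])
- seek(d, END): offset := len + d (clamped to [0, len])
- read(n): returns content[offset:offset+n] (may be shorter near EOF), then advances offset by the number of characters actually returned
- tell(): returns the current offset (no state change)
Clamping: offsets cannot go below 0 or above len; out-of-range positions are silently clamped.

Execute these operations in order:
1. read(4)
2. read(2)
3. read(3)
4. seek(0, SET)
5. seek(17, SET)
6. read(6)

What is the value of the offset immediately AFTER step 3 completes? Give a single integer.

Answer: 9

Derivation:
After 1 (read(4)): returned '4J4N', offset=4
After 2 (read(2)): returned '6H', offset=6
After 3 (read(3)): returned '8M8', offset=9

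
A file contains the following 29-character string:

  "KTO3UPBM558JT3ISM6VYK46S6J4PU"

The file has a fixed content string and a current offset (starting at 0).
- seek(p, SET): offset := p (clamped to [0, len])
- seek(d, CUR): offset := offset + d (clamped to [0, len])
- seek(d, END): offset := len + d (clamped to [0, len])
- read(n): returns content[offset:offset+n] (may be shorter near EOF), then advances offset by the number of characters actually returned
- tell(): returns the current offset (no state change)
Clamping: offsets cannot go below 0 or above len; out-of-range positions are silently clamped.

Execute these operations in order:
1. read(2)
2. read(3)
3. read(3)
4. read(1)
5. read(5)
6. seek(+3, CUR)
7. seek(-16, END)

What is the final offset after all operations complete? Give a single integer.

After 1 (read(2)): returned 'KT', offset=2
After 2 (read(3)): returned 'O3U', offset=5
After 3 (read(3)): returned 'PBM', offset=8
After 4 (read(1)): returned '5', offset=9
After 5 (read(5)): returned '58JT3', offset=14
After 6 (seek(+3, CUR)): offset=17
After 7 (seek(-16, END)): offset=13

Answer: 13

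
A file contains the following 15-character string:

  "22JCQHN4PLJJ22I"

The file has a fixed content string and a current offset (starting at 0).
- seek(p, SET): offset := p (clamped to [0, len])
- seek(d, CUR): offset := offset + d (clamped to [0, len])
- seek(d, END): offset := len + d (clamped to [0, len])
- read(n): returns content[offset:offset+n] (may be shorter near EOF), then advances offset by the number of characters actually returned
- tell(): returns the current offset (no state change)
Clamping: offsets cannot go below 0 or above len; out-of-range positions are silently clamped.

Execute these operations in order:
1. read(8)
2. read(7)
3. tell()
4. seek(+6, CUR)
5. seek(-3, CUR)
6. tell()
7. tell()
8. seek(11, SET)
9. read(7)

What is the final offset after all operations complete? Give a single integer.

Answer: 15

Derivation:
After 1 (read(8)): returned '22JCQHN4', offset=8
After 2 (read(7)): returned 'PLJJ22I', offset=15
After 3 (tell()): offset=15
After 4 (seek(+6, CUR)): offset=15
After 5 (seek(-3, CUR)): offset=12
After 6 (tell()): offset=12
After 7 (tell()): offset=12
After 8 (seek(11, SET)): offset=11
After 9 (read(7)): returned 'J22I', offset=15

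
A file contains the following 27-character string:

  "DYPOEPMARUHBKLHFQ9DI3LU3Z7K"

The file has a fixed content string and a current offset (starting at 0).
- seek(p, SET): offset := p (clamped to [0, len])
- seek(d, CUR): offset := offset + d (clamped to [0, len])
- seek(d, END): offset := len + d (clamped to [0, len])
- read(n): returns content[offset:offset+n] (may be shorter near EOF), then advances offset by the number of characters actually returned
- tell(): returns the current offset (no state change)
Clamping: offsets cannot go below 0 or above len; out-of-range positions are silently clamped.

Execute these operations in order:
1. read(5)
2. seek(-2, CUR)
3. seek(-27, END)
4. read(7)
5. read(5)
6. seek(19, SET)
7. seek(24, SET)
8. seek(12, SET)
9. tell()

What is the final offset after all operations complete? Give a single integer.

Answer: 12

Derivation:
After 1 (read(5)): returned 'DYPOE', offset=5
After 2 (seek(-2, CUR)): offset=3
After 3 (seek(-27, END)): offset=0
After 4 (read(7)): returned 'DYPOEPM', offset=7
After 5 (read(5)): returned 'ARUHB', offset=12
After 6 (seek(19, SET)): offset=19
After 7 (seek(24, SET)): offset=24
After 8 (seek(12, SET)): offset=12
After 9 (tell()): offset=12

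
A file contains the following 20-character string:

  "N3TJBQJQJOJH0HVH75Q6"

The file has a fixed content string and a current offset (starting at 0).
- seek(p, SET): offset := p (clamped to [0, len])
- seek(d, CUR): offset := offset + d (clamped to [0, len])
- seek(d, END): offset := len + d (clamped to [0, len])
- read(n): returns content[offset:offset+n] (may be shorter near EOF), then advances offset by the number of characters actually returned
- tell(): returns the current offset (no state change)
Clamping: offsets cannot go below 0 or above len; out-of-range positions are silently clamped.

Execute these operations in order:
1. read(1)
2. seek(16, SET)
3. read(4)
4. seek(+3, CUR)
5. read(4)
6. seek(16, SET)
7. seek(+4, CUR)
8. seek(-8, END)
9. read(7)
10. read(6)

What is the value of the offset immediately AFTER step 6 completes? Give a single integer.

Answer: 16

Derivation:
After 1 (read(1)): returned 'N', offset=1
After 2 (seek(16, SET)): offset=16
After 3 (read(4)): returned '75Q6', offset=20
After 4 (seek(+3, CUR)): offset=20
After 5 (read(4)): returned '', offset=20
After 6 (seek(16, SET)): offset=16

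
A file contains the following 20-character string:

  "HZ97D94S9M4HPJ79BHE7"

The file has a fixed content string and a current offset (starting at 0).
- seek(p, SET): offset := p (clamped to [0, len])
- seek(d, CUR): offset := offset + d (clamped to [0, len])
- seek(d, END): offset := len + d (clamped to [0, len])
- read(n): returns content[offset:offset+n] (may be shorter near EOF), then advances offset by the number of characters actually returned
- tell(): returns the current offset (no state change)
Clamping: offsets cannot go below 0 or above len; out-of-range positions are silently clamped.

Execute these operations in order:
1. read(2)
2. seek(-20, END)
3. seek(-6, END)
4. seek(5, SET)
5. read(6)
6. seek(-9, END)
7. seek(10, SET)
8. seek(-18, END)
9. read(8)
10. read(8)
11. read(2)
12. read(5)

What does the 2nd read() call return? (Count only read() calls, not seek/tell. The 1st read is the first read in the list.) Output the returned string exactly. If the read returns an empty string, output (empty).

Answer: 94S9M4

Derivation:
After 1 (read(2)): returned 'HZ', offset=2
After 2 (seek(-20, END)): offset=0
After 3 (seek(-6, END)): offset=14
After 4 (seek(5, SET)): offset=5
After 5 (read(6)): returned '94S9M4', offset=11
After 6 (seek(-9, END)): offset=11
After 7 (seek(10, SET)): offset=10
After 8 (seek(-18, END)): offset=2
After 9 (read(8)): returned '97D94S9M', offset=10
After 10 (read(8)): returned '4HPJ79BH', offset=18
After 11 (read(2)): returned 'E7', offset=20
After 12 (read(5)): returned '', offset=20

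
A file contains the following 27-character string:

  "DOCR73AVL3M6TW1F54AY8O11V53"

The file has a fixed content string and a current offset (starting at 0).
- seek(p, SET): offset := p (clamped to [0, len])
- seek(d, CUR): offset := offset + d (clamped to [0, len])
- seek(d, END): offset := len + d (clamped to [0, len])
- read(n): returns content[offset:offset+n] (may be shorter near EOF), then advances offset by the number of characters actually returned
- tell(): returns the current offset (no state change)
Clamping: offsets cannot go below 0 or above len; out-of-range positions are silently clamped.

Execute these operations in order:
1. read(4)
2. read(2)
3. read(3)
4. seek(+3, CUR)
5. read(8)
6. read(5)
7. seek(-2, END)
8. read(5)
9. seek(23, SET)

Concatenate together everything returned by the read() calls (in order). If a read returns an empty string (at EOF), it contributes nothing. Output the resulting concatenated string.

After 1 (read(4)): returned 'DOCR', offset=4
After 2 (read(2)): returned '73', offset=6
After 3 (read(3)): returned 'AVL', offset=9
After 4 (seek(+3, CUR)): offset=12
After 5 (read(8)): returned 'TW1F54AY', offset=20
After 6 (read(5)): returned '8O11V', offset=25
After 7 (seek(-2, END)): offset=25
After 8 (read(5)): returned '53', offset=27
After 9 (seek(23, SET)): offset=23

Answer: DOCR73AVLTW1F54AY8O11V53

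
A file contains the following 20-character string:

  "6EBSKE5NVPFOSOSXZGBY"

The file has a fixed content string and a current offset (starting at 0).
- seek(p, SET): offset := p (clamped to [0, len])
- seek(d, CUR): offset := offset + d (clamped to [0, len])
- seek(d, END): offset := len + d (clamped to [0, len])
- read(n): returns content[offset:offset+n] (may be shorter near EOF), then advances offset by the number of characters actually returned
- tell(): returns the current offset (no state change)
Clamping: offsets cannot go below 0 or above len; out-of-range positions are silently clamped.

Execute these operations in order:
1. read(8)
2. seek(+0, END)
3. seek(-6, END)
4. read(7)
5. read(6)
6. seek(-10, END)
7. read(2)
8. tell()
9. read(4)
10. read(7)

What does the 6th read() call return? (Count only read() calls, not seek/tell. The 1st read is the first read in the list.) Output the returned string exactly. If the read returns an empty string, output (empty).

Answer: ZGBY

Derivation:
After 1 (read(8)): returned '6EBSKE5N', offset=8
After 2 (seek(+0, END)): offset=20
After 3 (seek(-6, END)): offset=14
After 4 (read(7)): returned 'SXZGBY', offset=20
After 5 (read(6)): returned '', offset=20
After 6 (seek(-10, END)): offset=10
After 7 (read(2)): returned 'FO', offset=12
After 8 (tell()): offset=12
After 9 (read(4)): returned 'SOSX', offset=16
After 10 (read(7)): returned 'ZGBY', offset=20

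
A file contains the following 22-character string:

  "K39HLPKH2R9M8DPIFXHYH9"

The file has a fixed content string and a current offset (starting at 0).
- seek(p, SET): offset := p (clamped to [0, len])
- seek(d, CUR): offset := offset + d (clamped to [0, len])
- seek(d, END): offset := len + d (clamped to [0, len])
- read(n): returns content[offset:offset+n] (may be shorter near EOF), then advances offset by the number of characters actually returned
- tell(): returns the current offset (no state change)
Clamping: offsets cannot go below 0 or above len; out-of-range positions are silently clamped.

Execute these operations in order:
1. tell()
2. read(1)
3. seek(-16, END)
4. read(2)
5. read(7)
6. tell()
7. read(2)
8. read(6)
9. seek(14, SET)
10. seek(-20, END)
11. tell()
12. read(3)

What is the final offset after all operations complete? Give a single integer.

Answer: 5

Derivation:
After 1 (tell()): offset=0
After 2 (read(1)): returned 'K', offset=1
After 3 (seek(-16, END)): offset=6
After 4 (read(2)): returned 'KH', offset=8
After 5 (read(7)): returned '2R9M8DP', offset=15
After 6 (tell()): offset=15
After 7 (read(2)): returned 'IF', offset=17
After 8 (read(6)): returned 'XHYH9', offset=22
After 9 (seek(14, SET)): offset=14
After 10 (seek(-20, END)): offset=2
After 11 (tell()): offset=2
After 12 (read(3)): returned '9HL', offset=5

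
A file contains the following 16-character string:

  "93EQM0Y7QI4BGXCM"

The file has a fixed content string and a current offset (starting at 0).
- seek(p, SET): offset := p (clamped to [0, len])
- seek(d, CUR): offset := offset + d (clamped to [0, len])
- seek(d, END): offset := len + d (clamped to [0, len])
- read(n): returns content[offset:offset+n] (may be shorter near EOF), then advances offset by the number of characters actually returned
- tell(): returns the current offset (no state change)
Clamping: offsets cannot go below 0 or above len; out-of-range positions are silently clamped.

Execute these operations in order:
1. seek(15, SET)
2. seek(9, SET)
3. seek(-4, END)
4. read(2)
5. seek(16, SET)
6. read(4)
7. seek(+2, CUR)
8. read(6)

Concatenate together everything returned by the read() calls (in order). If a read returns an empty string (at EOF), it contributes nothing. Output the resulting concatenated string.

Answer: GX

Derivation:
After 1 (seek(15, SET)): offset=15
After 2 (seek(9, SET)): offset=9
After 3 (seek(-4, END)): offset=12
After 4 (read(2)): returned 'GX', offset=14
After 5 (seek(16, SET)): offset=16
After 6 (read(4)): returned '', offset=16
After 7 (seek(+2, CUR)): offset=16
After 8 (read(6)): returned '', offset=16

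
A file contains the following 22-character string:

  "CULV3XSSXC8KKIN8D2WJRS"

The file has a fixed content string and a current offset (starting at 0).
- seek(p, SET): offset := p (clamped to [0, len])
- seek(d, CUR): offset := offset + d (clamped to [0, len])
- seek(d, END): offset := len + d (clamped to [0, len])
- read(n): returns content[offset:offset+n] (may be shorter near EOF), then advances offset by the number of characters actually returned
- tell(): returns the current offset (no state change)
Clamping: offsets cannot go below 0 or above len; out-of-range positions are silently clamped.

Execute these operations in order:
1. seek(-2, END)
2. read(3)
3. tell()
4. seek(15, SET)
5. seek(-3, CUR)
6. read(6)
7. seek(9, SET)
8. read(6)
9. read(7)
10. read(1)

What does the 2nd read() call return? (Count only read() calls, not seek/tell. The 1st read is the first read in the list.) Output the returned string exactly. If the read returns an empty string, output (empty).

After 1 (seek(-2, END)): offset=20
After 2 (read(3)): returned 'RS', offset=22
After 3 (tell()): offset=22
After 4 (seek(15, SET)): offset=15
After 5 (seek(-3, CUR)): offset=12
After 6 (read(6)): returned 'KIN8D2', offset=18
After 7 (seek(9, SET)): offset=9
After 8 (read(6)): returned 'C8KKIN', offset=15
After 9 (read(7)): returned '8D2WJRS', offset=22
After 10 (read(1)): returned '', offset=22

Answer: KIN8D2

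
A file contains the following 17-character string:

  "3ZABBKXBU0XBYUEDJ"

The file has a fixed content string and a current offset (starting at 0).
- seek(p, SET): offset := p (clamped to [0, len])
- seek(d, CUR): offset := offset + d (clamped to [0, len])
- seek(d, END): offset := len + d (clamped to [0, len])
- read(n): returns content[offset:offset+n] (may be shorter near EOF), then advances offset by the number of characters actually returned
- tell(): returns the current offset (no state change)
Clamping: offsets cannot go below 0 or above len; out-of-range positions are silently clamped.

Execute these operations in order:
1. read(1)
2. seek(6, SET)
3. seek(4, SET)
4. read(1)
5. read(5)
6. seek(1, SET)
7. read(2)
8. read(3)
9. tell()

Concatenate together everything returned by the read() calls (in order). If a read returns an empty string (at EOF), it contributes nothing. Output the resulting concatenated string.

After 1 (read(1)): returned '3', offset=1
After 2 (seek(6, SET)): offset=6
After 3 (seek(4, SET)): offset=4
After 4 (read(1)): returned 'B', offset=5
After 5 (read(5)): returned 'KXBU0', offset=10
After 6 (seek(1, SET)): offset=1
After 7 (read(2)): returned 'ZA', offset=3
After 8 (read(3)): returned 'BBK', offset=6
After 9 (tell()): offset=6

Answer: 3BKXBU0ZABBK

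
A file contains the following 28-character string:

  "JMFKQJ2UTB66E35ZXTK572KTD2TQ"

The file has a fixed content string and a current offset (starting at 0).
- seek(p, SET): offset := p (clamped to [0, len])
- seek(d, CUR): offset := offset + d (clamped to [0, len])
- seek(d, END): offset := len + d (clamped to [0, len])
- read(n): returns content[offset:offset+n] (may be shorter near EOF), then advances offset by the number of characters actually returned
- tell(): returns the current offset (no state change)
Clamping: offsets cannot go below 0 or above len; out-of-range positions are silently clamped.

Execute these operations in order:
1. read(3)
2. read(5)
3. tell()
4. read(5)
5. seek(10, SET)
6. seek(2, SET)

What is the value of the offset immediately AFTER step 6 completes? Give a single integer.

After 1 (read(3)): returned 'JMF', offset=3
After 2 (read(5)): returned 'KQJ2U', offset=8
After 3 (tell()): offset=8
After 4 (read(5)): returned 'TB66E', offset=13
After 5 (seek(10, SET)): offset=10
After 6 (seek(2, SET)): offset=2

Answer: 2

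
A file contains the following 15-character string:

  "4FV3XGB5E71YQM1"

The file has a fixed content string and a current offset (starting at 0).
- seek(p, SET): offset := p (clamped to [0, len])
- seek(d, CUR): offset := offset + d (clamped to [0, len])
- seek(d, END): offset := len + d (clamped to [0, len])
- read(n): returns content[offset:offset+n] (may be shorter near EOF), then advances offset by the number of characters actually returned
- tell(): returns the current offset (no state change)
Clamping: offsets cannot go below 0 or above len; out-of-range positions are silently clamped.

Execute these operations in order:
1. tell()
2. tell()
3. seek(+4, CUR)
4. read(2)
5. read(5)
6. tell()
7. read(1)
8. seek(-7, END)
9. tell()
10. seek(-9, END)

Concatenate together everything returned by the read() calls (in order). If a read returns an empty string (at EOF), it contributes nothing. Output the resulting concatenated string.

After 1 (tell()): offset=0
After 2 (tell()): offset=0
After 3 (seek(+4, CUR)): offset=4
After 4 (read(2)): returned 'XG', offset=6
After 5 (read(5)): returned 'B5E71', offset=11
After 6 (tell()): offset=11
After 7 (read(1)): returned 'Y', offset=12
After 8 (seek(-7, END)): offset=8
After 9 (tell()): offset=8
After 10 (seek(-9, END)): offset=6

Answer: XGB5E71Y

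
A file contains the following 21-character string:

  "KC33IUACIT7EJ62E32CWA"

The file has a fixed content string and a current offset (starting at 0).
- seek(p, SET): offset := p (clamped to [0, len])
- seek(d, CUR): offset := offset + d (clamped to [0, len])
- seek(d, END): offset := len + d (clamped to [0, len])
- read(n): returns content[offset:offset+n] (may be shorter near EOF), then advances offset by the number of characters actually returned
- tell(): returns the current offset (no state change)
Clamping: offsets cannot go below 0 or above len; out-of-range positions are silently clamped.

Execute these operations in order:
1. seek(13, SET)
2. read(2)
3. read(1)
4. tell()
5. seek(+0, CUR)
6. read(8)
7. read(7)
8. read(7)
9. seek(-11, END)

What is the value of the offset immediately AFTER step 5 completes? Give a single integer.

Answer: 16

Derivation:
After 1 (seek(13, SET)): offset=13
After 2 (read(2)): returned '62', offset=15
After 3 (read(1)): returned 'E', offset=16
After 4 (tell()): offset=16
After 5 (seek(+0, CUR)): offset=16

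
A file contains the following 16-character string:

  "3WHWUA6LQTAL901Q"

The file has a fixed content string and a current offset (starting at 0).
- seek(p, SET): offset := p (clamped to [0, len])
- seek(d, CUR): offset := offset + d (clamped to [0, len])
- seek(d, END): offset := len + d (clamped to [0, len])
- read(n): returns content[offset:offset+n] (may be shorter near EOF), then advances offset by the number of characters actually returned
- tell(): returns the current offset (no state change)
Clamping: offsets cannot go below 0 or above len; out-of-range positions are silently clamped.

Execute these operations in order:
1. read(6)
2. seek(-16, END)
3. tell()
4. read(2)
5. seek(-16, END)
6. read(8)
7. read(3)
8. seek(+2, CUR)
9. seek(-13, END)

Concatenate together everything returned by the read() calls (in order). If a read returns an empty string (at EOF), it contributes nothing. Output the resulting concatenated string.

After 1 (read(6)): returned '3WHWUA', offset=6
After 2 (seek(-16, END)): offset=0
After 3 (tell()): offset=0
After 4 (read(2)): returned '3W', offset=2
After 5 (seek(-16, END)): offset=0
After 6 (read(8)): returned '3WHWUA6L', offset=8
After 7 (read(3)): returned 'QTA', offset=11
After 8 (seek(+2, CUR)): offset=13
After 9 (seek(-13, END)): offset=3

Answer: 3WHWUA3W3WHWUA6LQTA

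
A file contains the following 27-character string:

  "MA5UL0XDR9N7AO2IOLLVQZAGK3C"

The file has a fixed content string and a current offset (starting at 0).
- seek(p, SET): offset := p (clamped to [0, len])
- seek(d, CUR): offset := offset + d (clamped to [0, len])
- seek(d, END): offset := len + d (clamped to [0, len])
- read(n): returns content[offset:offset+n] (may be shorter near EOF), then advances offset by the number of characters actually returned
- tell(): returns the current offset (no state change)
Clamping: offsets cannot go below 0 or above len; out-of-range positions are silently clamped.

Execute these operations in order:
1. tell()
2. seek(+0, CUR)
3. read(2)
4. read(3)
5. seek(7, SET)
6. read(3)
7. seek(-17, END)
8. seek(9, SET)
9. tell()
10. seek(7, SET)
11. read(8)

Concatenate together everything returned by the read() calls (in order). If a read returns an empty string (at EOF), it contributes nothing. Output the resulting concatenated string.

After 1 (tell()): offset=0
After 2 (seek(+0, CUR)): offset=0
After 3 (read(2)): returned 'MA', offset=2
After 4 (read(3)): returned '5UL', offset=5
After 5 (seek(7, SET)): offset=7
After 6 (read(3)): returned 'DR9', offset=10
After 7 (seek(-17, END)): offset=10
After 8 (seek(9, SET)): offset=9
After 9 (tell()): offset=9
After 10 (seek(7, SET)): offset=7
After 11 (read(8)): returned 'DR9N7AO2', offset=15

Answer: MA5ULDR9DR9N7AO2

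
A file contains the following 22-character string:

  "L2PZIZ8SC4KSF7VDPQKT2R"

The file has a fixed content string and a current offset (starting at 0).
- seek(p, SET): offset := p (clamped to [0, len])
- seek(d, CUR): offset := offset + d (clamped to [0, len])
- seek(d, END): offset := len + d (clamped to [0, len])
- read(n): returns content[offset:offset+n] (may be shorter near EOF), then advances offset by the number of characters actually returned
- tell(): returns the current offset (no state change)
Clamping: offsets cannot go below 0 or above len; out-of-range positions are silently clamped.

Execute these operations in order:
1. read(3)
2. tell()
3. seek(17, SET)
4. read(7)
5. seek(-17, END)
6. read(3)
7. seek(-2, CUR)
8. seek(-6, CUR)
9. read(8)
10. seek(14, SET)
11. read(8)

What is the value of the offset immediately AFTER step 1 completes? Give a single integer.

Answer: 3

Derivation:
After 1 (read(3)): returned 'L2P', offset=3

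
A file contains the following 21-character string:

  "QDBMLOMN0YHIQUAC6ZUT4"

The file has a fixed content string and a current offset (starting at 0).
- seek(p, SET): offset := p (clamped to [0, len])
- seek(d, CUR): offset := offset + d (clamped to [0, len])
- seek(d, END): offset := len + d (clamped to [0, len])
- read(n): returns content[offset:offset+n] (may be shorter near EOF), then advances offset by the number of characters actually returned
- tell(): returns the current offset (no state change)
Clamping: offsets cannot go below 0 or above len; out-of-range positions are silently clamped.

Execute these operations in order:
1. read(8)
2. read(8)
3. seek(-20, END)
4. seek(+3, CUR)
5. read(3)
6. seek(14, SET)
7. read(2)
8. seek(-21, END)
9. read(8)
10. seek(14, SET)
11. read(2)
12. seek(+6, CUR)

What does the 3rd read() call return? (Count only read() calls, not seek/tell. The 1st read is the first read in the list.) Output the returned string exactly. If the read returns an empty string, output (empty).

Answer: LOM

Derivation:
After 1 (read(8)): returned 'QDBMLOMN', offset=8
After 2 (read(8)): returned '0YHIQUAC', offset=16
After 3 (seek(-20, END)): offset=1
After 4 (seek(+3, CUR)): offset=4
After 5 (read(3)): returned 'LOM', offset=7
After 6 (seek(14, SET)): offset=14
After 7 (read(2)): returned 'AC', offset=16
After 8 (seek(-21, END)): offset=0
After 9 (read(8)): returned 'QDBMLOMN', offset=8
After 10 (seek(14, SET)): offset=14
After 11 (read(2)): returned 'AC', offset=16
After 12 (seek(+6, CUR)): offset=21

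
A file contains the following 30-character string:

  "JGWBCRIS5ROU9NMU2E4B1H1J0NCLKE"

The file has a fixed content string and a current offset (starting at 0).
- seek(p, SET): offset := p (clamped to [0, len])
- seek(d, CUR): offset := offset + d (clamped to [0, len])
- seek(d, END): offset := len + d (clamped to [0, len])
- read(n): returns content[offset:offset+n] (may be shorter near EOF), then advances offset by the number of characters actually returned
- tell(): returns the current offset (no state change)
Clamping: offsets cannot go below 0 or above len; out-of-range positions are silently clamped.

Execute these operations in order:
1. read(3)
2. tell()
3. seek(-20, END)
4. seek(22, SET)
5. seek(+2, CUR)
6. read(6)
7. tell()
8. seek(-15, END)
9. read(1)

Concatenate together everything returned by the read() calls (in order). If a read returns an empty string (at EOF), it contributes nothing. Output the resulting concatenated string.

After 1 (read(3)): returned 'JGW', offset=3
After 2 (tell()): offset=3
After 3 (seek(-20, END)): offset=10
After 4 (seek(22, SET)): offset=22
After 5 (seek(+2, CUR)): offset=24
After 6 (read(6)): returned '0NCLKE', offset=30
After 7 (tell()): offset=30
After 8 (seek(-15, END)): offset=15
After 9 (read(1)): returned 'U', offset=16

Answer: JGW0NCLKEU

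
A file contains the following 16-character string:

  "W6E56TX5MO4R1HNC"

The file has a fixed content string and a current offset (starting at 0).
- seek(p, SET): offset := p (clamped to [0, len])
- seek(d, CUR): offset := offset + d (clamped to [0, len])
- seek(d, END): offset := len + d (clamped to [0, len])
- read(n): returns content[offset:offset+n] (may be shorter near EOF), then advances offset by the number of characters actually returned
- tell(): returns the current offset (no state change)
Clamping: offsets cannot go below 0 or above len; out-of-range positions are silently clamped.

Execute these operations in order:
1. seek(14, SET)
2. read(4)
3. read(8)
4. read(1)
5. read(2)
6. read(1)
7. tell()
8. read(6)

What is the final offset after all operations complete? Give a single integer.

After 1 (seek(14, SET)): offset=14
After 2 (read(4)): returned 'NC', offset=16
After 3 (read(8)): returned '', offset=16
After 4 (read(1)): returned '', offset=16
After 5 (read(2)): returned '', offset=16
After 6 (read(1)): returned '', offset=16
After 7 (tell()): offset=16
After 8 (read(6)): returned '', offset=16

Answer: 16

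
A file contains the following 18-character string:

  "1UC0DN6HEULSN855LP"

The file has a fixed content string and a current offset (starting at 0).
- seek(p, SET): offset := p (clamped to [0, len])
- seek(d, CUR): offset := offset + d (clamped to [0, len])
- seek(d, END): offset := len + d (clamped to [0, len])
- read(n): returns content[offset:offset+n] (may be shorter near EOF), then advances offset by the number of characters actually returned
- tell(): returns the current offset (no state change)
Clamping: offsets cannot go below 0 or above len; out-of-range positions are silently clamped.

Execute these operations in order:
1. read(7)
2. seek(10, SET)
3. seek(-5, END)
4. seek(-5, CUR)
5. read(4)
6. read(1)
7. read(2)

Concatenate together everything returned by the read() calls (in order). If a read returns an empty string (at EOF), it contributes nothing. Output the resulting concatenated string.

After 1 (read(7)): returned '1UC0DN6', offset=7
After 2 (seek(10, SET)): offset=10
After 3 (seek(-5, END)): offset=13
After 4 (seek(-5, CUR)): offset=8
After 5 (read(4)): returned 'EULS', offset=12
After 6 (read(1)): returned 'N', offset=13
After 7 (read(2)): returned '85', offset=15

Answer: 1UC0DN6EULSN85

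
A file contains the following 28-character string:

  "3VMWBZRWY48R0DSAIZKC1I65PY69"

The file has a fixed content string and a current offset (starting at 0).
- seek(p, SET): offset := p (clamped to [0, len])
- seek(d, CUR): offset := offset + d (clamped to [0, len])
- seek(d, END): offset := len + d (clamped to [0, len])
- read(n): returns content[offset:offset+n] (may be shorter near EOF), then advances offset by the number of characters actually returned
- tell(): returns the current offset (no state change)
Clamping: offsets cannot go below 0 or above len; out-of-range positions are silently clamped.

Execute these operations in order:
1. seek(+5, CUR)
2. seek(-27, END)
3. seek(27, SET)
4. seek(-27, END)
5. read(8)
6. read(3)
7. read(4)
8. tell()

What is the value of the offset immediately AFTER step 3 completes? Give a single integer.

Answer: 27

Derivation:
After 1 (seek(+5, CUR)): offset=5
After 2 (seek(-27, END)): offset=1
After 3 (seek(27, SET)): offset=27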